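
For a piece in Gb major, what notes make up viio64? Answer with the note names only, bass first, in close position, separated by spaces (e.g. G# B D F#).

Cb F Ab

The numeral's case and figure indicate a diminished triad. In Gb major its root, the leading tone, is F.
That chord is spelled F-Ab-Cb.
With the 64 figure the chord is in second inversion; from the bass Cb upward in close position it reads Cb-F-Ab.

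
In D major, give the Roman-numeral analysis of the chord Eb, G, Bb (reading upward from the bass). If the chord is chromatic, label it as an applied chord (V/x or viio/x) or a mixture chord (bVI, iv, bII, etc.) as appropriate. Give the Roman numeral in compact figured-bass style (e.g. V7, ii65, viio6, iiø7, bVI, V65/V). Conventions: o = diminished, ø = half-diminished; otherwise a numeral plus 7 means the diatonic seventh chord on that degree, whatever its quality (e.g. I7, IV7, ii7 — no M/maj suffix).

Stacked in thirds the chord is Eb-G-Bb: a major triad on Eb.
Eb is the lowered second degree of D major (diatonic 2 would be E). This is the Neapolitan chord — a major triad on the lowered second degree.

bII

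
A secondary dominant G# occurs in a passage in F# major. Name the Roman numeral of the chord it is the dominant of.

V

The chord is a major triad on G#.
A dominant resolves down a perfect fifth: G# → C#. In F# major, C# is scale degree 5, i.e. V.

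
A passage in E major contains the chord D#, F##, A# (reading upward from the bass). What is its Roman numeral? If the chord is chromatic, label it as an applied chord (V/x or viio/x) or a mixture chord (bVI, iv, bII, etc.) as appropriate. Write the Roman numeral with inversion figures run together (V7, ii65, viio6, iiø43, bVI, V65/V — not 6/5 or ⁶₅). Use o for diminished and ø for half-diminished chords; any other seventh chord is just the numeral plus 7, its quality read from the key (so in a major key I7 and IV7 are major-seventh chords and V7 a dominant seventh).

V/iii

The pitches D#-F##-A# form a major triad rooted on D#.
D# is not a diatonic chord root with this quality in E major, but it lies a perfect fifth above G# (iii), so the chord functions as an applied dominant of iii.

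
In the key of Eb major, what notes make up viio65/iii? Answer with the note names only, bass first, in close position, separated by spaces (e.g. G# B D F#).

viio65/iii is a secondary leading-tone chord. The target iii is G in Eb major; the applied chord is rooted a semitone below, on F#.
Building a fully diminished seventh chord on F# gives F#-A-C-Eb.
The figured bass 65 indicates first inversion, placing the third (A) in the bass: A-C-Eb-F#.

A C Eb F#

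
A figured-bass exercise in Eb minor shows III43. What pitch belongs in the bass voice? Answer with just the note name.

Db

III in Eb minor has root Gb; the chord is Gb-Bb-Db-F.
The figure 43 means second inversion — the fifth is in the bass.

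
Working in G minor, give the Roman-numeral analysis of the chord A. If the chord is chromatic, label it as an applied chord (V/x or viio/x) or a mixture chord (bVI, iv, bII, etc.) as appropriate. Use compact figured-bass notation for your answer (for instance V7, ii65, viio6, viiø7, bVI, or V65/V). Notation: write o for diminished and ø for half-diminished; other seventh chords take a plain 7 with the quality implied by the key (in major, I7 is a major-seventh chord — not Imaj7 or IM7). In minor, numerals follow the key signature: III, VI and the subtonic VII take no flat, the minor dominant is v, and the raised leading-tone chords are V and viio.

V/V

Stacked in thirds the chord is A-C#-E: a major triad on A.
A is not a diatonic chord root with this quality in G minor, but it lies a perfect fifth above D (V), so the chord functions as an applied dominant of V.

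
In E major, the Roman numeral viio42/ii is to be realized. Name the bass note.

D

The applied chord viio42/ii is rooted on E#: E#-G#-B-D.
The figure 42 means third inversion — the seventh is in the bass.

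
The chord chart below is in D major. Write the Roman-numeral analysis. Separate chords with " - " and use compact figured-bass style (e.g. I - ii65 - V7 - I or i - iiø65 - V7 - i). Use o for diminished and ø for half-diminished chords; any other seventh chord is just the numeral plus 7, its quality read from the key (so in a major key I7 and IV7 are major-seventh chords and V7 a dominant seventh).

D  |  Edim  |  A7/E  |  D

D has root D, degree 1 in D major, so I.
Edim: E with this quality isn't in the key; it's iio, borrowed from the parallel minor.
A7/E: root A is the dominant; dominant seventh chord there is V43.
D has root D, degree 1 in D major, so I.

I - iio - V43 - I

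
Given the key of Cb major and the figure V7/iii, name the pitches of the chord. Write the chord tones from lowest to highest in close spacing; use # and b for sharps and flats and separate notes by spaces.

Bb D F Ab

V7/iii is a secondary dominant — the dominant seventh of iii. iii in Cb major is Eb, so the applied chord's root is Bb, a perfect fifth above.
Building a dominant seventh chord on Bb gives Bb-D-F-Ab.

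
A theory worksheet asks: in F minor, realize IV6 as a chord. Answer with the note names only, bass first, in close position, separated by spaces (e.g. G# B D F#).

D F Bb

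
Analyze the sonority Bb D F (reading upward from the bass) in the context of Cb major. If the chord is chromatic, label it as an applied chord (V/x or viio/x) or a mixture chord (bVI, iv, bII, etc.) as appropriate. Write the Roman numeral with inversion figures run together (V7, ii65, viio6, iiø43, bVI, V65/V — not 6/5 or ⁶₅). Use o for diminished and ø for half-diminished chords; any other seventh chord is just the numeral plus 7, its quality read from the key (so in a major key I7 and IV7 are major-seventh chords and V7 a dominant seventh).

Stacked in thirds the chord is Bb-D-F: a major triad on Bb.
Bb is not a diatonic chord root with this quality in Cb major, but it lies a perfect fifth above Eb (iii), so the chord functions as an applied dominant of iii.

V/iii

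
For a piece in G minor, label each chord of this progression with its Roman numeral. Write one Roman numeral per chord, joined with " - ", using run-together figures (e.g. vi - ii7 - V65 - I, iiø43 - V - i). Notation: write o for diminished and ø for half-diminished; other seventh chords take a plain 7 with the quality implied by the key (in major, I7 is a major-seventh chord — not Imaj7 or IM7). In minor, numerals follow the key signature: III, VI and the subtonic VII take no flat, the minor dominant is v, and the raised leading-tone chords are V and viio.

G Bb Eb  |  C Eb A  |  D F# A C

VI6 - iio6 - V7

G-Bb-Eb: major triad on Eb = scale degree 6 → VI6.
C-Eb-A: diminished triad on A = scale degree 2 → iio6.
D-F#-A-C has root D, degree 5 in G minor, so V7.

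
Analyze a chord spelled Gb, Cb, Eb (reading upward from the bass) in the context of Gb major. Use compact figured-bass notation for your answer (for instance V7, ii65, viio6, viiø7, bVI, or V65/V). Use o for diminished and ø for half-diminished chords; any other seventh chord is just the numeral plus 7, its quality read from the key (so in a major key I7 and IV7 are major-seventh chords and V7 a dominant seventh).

IV64

Stacked in thirds the chord is Cb-Eb-Gb: a major triad on Cb.
In Gb major, Cb is the subdominant; the diatonic major triad there is IV.
With Gb in the bass the chord is in second inversion, so the figured bass is 64.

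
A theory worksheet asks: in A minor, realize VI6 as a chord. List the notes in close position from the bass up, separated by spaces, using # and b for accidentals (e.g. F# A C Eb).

In A minor, scale degree 6 is F, and the diatonic chord built there is a major triad.
Stacking thirds from F gives F-A-C.
The figured bass 6 indicates first inversion, placing the third (A) in the bass: A-C-F.

A C F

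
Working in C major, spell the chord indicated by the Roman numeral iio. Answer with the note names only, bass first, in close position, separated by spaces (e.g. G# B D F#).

D F Ab

Scale degree 2 in C major is D; here the chord built on it is altered to a diminished triad. iio is the diminished supertonic triad, borrowed from the parallel minor.
So the chord is D-F-Ab, a diminished triad.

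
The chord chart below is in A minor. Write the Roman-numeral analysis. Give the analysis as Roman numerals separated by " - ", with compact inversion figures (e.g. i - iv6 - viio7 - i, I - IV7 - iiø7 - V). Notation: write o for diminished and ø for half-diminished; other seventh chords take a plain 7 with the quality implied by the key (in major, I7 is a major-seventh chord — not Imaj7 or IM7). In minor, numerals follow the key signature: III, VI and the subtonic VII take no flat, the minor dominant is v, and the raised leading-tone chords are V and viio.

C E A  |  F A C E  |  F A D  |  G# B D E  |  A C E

i6 - VI7 - iv6 - V65 - i

C-E-A has root A, degree 1 in A minor, so i6.
F-A-C-E: major seventh chord on F = scale degree 6 → VI7.
F-A-D: root D is the subdominant; minor triad there is iv6.
G#-B-D-E has root E, degree 5 in A minor, so V65.
A-C-E: minor triad on A = scale degree 1 → i.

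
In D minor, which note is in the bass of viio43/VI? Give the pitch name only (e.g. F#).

Eb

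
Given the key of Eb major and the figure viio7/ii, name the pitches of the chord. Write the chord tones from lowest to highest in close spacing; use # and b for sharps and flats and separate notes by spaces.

The slash marks an applied leading-tone chord: viio of ii. In Eb major, ii is F, so the leading tone to it is E, a half step below.
Building a fully diminished seventh chord on E gives E-G-Bb-Db.

E G Bb Db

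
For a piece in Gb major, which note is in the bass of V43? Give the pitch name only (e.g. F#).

Ab

V in Gb major has root Db; the chord is Db-F-Ab-Cb.
The figure 43 means second inversion — the fifth is in the bass.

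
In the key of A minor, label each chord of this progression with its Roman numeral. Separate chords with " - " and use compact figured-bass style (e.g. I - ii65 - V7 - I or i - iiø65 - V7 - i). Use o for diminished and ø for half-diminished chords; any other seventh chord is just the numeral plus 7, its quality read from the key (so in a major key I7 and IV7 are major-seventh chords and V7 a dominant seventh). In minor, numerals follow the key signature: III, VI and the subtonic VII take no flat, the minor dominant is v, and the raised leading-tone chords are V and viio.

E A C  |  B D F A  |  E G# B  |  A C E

i64 - iiø7 - V - i

E-A-C has root A, degree 1 in A minor, so i64.
B-D-F-A has root B, degree 2 in A minor, so iiø7.
E-G#-B: root E is the dominant; major triad there is V.
A-C-E: minor triad on A = scale degree 1 → i.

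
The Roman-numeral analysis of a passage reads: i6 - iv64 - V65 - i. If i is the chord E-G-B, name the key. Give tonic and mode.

The anchor chord is a minor triad on E, labeled i.
If E is scale degree 1 and the mode makes that degree carry a minor triad, the tonic is E and the mode is minor.

E minor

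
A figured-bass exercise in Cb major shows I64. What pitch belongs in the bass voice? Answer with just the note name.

I in Cb major has root Cb; the chord is Cb-Eb-Gb.
The figure 64 means second inversion — the fifth is in the bass.

Gb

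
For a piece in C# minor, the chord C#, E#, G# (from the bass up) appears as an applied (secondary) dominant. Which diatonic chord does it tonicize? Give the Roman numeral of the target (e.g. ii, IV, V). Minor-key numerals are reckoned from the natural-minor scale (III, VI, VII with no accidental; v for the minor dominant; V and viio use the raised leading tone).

iv

The chord is a major triad on C#.
A dominant resolves down a perfect fifth: C# → F#. In C# minor, F# is scale degree 4, i.e. iv.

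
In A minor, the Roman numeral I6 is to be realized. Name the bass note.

C#

I in A minor has root A; the chord is A-C#-E.
The figure 6 means first inversion — the third is in the bass.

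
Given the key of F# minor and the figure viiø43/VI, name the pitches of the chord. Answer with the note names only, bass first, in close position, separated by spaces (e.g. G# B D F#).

viiø43/VI is a secondary leading-tone chord. The target VI is D in F# minor; the applied chord is rooted a semitone below, on C#.
Building a half-diminished seventh chord on C# gives C#-E-G-B.
The figured bass 43 indicates second inversion, placing the fifth (G) in the bass: G-B-C#-E.

G B C# E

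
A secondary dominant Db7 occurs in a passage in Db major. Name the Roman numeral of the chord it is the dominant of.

IV

The chord is a dominant seventh chord on Db.
A dominant resolves down a perfect fifth: Db → Gb. In Db major, Gb is scale degree 4, i.e. IV.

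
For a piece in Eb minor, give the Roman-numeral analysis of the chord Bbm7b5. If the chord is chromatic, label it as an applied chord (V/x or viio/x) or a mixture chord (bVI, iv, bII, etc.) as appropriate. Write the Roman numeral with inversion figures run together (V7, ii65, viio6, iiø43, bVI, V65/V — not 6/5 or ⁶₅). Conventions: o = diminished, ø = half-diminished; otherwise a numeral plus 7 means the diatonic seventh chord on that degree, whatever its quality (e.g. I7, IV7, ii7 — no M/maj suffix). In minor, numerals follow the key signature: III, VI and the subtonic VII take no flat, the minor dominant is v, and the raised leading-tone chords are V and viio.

viiø7/VI

Stacked in thirds the chord is Bb-Db-Fb-Ab: a half-diminished seventh chord on Bb.
Bb sits a half step below Cb (VI in Eb minor); a diminished chord there is the applied leading-tone chord of VI.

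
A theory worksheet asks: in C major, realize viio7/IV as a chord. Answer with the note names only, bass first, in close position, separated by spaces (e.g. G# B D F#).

E G Bb Db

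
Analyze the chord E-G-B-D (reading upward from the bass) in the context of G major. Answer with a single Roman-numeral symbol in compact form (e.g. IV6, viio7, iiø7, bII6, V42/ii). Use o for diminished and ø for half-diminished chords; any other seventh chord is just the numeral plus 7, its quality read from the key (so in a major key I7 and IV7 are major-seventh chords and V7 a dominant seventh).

The pitches E-G-B-D form a minor seventh chord rooted on E.
E is scale degree 6 in G major, and a minor seventh chord on that degree is written vi7.

vi7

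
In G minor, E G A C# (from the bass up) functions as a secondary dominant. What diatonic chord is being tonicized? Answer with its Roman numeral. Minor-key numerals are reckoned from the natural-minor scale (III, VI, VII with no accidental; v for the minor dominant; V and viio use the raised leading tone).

The chord is a dominant seventh chord on A.
A dominant resolves down a perfect fifth: A → D. In G minor, D is scale degree 5, i.e. V.

V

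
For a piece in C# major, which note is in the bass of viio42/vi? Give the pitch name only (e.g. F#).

The applied chord viio42/vi is rooted on G##: G##-B#-D#-F#.
The figure 42 means third inversion — the seventh is in the bass.

F#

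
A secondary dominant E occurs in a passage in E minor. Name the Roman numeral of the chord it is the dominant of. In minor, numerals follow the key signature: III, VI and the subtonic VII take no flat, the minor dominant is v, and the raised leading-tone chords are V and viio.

iv

The chord is a major triad on E.
A dominant resolves down a perfect fifth: E → A. In E minor, A is scale degree 4, i.e. iv.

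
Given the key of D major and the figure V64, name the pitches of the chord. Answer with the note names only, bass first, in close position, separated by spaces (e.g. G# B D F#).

E A C#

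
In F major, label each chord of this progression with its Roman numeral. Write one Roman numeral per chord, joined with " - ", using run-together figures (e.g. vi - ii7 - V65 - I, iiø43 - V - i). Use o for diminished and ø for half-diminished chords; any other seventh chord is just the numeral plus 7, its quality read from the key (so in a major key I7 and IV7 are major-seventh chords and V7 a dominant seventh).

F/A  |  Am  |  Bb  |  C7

F/A: major triad on F = scale degree 1 → I6.
Am has root A, degree 3 in F major, so iii.
Bb: root Bb is the subdominant; major triad there is IV.
C7: dominant seventh chord on C = scale degree 5 → V7.

I6 - iii - IV - V7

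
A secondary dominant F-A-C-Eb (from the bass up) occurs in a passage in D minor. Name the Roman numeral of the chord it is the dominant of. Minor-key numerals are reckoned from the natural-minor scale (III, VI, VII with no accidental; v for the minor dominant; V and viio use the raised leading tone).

The chord is a dominant seventh chord on F.
A dominant resolves down a perfect fifth: F → Bb. In D minor, Bb is scale degree 6, i.e. VI.

VI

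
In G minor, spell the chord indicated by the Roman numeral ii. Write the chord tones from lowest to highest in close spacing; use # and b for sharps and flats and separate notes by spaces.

Scale degree 2 in G minor is A; here the chord built on it is altered to a minor triad. ii is the minor supertonic, borrowed from the parallel major (the Dorian ii).
So the chord is A-C-E, a minor triad.

A C E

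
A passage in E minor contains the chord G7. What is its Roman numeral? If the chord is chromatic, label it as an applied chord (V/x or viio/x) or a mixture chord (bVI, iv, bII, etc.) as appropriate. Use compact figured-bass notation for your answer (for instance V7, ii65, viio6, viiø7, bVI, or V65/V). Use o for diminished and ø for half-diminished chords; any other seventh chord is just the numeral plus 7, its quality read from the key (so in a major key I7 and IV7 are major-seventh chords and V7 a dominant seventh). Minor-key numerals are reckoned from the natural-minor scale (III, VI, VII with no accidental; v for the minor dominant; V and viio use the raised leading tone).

V7/VI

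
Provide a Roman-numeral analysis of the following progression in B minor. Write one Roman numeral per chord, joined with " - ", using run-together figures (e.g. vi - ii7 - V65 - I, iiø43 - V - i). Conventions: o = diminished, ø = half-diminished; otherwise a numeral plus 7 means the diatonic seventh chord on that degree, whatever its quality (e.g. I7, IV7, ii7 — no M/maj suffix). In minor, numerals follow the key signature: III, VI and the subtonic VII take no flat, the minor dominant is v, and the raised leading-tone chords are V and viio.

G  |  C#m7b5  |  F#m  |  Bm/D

VI - iiø7 - v - i6

G: root G is the submediant; major triad there is VI.
C#m7b5 has root C#, degree 2 in B minor, so iiø7.
F#m has root F#, degree 5 in B minor, so v.
Bm/D has root B, degree 1 in B minor, so i6.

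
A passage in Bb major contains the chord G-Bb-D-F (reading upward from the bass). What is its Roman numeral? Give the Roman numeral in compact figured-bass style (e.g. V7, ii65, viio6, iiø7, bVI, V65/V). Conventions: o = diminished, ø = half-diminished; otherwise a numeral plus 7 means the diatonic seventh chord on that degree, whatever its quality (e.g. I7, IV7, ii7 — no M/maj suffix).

vi7

Stacked in thirds the chord is G-Bb-D-F: a minor seventh chord on G.
G is scale degree 6 in Bb major, and a minor seventh chord on that degree is written vi7.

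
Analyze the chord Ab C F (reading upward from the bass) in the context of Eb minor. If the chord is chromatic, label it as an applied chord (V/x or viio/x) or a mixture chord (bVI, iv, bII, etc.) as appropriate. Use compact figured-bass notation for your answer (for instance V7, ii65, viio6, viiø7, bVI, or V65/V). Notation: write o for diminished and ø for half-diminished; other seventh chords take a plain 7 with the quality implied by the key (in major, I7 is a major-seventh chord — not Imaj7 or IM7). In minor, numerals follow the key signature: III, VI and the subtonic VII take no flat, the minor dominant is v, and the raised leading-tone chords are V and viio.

ii6

Stacked in thirds the chord is F-Ab-C: a minor triad on F.
F is the second degree of Eb minor. This is the minor supertonic, borrowed from the parallel major (the Dorian ii).
With Ab in the bass the chord is in first inversion, so the figured bass is 6.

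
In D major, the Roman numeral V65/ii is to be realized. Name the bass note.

The applied chord V65/ii is rooted on B: B-D#-F#-A.
The figure 65 means first inversion — the third is in the bass.

D#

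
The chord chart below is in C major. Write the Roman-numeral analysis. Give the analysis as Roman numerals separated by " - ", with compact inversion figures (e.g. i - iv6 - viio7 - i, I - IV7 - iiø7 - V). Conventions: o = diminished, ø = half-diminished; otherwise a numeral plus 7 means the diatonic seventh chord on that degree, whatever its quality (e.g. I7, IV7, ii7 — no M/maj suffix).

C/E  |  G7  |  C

I6 - V7 - I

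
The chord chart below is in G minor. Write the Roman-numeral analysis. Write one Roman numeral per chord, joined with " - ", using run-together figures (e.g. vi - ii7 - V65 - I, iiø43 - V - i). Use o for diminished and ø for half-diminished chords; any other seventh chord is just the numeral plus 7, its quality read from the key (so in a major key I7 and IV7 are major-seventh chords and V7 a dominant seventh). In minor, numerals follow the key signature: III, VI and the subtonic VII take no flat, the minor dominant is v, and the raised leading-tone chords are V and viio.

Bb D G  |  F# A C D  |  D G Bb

Bb-D-G: root G is the tonic; minor triad there is i6.
F#-A-C-D has root D, degree 5 in G minor, so V65.
D-G-Bb: root G is the tonic; minor triad there is i64.

i6 - V65 - i64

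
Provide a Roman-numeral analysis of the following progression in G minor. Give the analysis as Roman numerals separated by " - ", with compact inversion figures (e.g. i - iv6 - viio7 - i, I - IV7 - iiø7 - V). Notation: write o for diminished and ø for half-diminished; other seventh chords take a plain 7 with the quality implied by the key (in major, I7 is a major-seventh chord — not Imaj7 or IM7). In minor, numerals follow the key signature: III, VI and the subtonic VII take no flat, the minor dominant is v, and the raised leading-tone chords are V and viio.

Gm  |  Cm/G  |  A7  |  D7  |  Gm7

i - iv64 - V7/V - V7 - i7

Gm: minor triad on G = scale degree 1 → i.
Cm/G: minor triad on C = scale degree 4 → iv64.
A7: a dominant seventh chord on A, the applied dominant of V → V7/V.
D7 has root D, degree 5 in G minor, so V7.
Gm7 has root G, degree 1 in G minor, so i7.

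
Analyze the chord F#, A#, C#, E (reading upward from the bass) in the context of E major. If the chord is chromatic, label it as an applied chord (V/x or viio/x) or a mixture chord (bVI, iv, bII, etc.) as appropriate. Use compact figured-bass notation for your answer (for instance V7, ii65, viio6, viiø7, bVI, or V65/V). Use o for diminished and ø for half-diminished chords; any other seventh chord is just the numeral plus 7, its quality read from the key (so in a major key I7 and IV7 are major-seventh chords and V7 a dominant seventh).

V7/V

Stacked in thirds the chord is F#-A#-C#-E: a dominant seventh chord on F#.
F# is not a diatonic chord root with this quality in E major, but it lies a perfect fifth above B (V), so the chord functions as an applied dominant of V.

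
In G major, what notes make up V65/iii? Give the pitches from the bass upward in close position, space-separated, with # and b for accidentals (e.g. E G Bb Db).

The slash means an applied dominant: we want the dominant of iii. In G major, iii is B minor, and its dominant is built on F#.
Building a dominant seventh chord on F# gives F#-A#-C#-E.
With the 65 figure the chord is in first inversion; from the bass A# upward in close position it reads A#-C#-E-F#.

A# C# E F#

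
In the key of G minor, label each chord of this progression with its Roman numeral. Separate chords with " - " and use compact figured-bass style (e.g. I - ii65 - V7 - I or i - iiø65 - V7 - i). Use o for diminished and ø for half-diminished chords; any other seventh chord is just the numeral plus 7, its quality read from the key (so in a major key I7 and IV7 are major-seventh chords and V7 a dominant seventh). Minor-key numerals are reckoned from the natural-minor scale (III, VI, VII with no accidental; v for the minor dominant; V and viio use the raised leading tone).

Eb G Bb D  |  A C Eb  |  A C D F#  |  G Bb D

VI7 - iio - V43 - i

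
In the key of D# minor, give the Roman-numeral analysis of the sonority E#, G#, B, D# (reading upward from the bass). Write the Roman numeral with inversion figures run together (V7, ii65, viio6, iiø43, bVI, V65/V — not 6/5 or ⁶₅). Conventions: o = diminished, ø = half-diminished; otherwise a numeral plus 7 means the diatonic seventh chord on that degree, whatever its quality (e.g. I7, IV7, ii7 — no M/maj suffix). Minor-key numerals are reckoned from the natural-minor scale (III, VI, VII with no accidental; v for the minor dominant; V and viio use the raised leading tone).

The pitches E#-G#-B-D# form a half-diminished seventh chord rooted on E#.
In D# minor, E# is the supertonic; the diatonic half-diminished seventh chord there is iiø7.

iiø7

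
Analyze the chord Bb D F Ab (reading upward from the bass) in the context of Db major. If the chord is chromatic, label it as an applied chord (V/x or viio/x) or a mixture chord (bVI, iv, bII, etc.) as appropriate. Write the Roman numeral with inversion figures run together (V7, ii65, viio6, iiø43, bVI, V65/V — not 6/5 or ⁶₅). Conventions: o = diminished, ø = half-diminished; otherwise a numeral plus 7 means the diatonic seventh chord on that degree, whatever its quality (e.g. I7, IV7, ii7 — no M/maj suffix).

Stacked in thirds the chord is Bb-D-F-Ab: a dominant seventh chord on Bb.
Bb is not a diatonic chord root with this quality in Db major, but it lies a perfect fifth above Eb (ii), so the chord functions as an applied dominant of ii.

V7/ii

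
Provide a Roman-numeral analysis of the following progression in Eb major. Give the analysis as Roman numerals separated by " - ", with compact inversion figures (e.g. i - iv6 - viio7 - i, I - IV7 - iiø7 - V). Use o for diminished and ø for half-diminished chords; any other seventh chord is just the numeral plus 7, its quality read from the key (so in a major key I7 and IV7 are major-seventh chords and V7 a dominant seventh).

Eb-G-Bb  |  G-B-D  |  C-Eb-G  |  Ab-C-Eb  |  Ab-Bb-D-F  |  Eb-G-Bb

I - V/vi - vi - IV - V42 - I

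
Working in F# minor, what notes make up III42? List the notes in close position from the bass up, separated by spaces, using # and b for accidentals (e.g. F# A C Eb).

In F# minor, the mediant is A, and the diatonic chord built there is a major seventh chord.
Stacking thirds from A gives A-C#-E-G#.
With the 42 figure the chord is in third inversion; from the bass G# upward in close position it reads G#-A-C#-E.

G# A C# E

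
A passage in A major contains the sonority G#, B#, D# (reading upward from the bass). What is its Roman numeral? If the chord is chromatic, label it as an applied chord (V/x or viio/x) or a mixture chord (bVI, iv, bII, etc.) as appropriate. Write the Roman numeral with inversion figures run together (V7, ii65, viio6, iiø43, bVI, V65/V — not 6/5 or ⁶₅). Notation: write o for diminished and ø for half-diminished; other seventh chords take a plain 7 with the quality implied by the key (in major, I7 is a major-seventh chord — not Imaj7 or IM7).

V/iii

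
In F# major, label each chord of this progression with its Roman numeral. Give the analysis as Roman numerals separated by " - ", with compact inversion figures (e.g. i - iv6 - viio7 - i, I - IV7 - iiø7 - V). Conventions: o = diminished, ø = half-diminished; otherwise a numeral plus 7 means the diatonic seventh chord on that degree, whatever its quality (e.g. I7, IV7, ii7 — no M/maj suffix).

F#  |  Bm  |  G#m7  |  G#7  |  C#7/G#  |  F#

I - iv - ii7 - V7/V - V43 - I

F#: major triad on F# = scale degree 1 → I.
Bm is non-diatonic — iv, a mixture chord from F# minor.
G#m7 has root G#, degree 2 in F# major, so ii7.
G#7: a dominant seventh chord on G#, the applied dominant of V → V7/V.
C#7/G#: dominant seventh chord on C# = scale degree 5 → V43.
F#: root F# is the tonic; major triad there is I.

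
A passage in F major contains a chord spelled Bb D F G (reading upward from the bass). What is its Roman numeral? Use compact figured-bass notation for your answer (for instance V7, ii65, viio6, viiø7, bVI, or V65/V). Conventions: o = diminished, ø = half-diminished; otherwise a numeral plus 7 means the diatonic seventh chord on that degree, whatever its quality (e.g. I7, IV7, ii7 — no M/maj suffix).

Stacked in thirds the chord is G-Bb-D-F: a minor seventh chord on G.
G is scale degree 2 in F major, and a minor seventh chord on that degree is written ii7.
With Bb in the bass the chord is in first inversion, so the figured bass is 65.

ii65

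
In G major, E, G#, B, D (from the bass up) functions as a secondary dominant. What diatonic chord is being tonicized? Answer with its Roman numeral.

The chord is a dominant seventh chord on E.
A dominant resolves down a perfect fifth: E → A. In G major, A is scale degree 2, i.e. ii.

ii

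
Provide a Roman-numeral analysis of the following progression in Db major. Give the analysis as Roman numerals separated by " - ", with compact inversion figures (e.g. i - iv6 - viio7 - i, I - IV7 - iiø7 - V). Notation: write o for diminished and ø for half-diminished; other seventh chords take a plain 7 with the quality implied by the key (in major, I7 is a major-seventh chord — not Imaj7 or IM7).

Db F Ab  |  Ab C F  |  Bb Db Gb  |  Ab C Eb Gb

Db-F-Ab: root Db is the tonic; major triad there is I.
Ab-C-F: minor triad on F = scale degree 3 → iii6.
Bb-Db-Gb: major triad on Gb = scale degree 4 → IV6.
Ab-C-Eb-Gb: dominant seventh chord on Ab = scale degree 5 → V7.

I - iii6 - IV6 - V7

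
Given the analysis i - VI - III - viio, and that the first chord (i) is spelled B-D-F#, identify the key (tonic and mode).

The anchor chord is a minor triad on B, labeled i.
If B is scale degree 1 and the mode makes that degree carry a minor triad, the tonic is B and the mode is minor.

B minor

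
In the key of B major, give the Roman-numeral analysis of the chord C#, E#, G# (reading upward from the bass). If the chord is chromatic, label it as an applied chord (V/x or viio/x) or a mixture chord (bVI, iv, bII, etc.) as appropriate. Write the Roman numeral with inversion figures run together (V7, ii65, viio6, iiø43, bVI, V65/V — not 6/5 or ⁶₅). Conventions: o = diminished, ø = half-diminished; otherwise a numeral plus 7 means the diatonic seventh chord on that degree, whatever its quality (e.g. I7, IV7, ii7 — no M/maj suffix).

Stacked in thirds the chord is C#-E#-G#: a major triad on C#.
C# is not a diatonic chord root with this quality in B major, but it lies a perfect fifth above F# (V), so the chord functions as an applied dominant of V.

V/V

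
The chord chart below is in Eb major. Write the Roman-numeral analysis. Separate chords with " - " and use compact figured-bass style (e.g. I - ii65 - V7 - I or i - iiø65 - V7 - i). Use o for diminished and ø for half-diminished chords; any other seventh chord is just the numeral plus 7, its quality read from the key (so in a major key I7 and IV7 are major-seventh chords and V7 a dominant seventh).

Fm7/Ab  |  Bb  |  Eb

ii65 - V - I

Fm7/Ab: root F is the supertonic; minor seventh chord there is ii65.
Bb: root Bb is the dominant; major triad there is V.
Eb has root Eb, degree 1 in Eb major, so I.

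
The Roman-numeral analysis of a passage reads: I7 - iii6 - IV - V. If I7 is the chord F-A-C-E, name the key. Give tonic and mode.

F major

The chord Fmaj7 is a major seventh chord rooted on F; its label is I7.
If F is scale degree 1 and the mode makes that degree carry a major seventh chord, the tonic is F and the mode is major.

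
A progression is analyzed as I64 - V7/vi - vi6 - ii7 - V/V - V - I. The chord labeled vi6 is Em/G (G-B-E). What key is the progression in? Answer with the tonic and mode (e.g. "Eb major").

G major

vi6 is given as G-B-E — a minor triad with root E.
Counting down 5 scale steps from E places the tonic on G; a minor triad on degree 6 is diatonic only in major.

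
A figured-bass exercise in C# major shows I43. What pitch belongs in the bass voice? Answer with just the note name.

G#

I in C# major has root C#; the chord is C#-E#-G#-B#.
The figure 43 means second inversion — the fifth is in the bass.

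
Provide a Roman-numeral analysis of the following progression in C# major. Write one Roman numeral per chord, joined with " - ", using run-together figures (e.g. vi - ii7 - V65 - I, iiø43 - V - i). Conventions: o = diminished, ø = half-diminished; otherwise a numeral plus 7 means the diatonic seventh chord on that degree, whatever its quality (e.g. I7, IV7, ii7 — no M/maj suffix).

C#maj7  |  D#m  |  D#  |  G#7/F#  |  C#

I7 - ii - V/V - V42 - I

C#maj7 has root C#, degree 1 in C# major, so I7.
D#m has root D#, degree 2 in C# major, so ii.
D#: a major triad on D#, the applied dominant of V → V/V.
G#7/F#: dominant seventh chord on G# = scale degree 5 → V42.
C# has root C#, degree 1 in C# major, so I.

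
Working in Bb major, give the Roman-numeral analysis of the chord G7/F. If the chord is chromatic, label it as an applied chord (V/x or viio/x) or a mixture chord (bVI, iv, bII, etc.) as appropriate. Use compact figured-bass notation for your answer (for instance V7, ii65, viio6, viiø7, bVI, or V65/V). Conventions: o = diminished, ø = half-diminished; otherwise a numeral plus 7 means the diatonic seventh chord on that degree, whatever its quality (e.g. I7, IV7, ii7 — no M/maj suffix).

The pitches G-B-D-F form a dominant seventh chord rooted on G.
G is not a diatonic chord root with this quality in Bb major, but it lies a perfect fifth above C (ii), so the chord functions as an applied dominant of ii.
With F in the bass the chord is in third inversion, so the figured bass is 42.

V42/ii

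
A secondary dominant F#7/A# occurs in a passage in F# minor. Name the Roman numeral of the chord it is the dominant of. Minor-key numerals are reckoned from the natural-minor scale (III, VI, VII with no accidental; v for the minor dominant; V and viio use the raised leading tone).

The chord is a dominant seventh chord on F#.
A dominant resolves down a perfect fifth: F# → B. In F# minor, B is scale degree 4, i.e. iv.

iv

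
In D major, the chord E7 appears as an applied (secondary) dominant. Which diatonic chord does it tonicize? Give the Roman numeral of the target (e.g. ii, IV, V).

The chord is a dominant seventh chord on E.
A dominant resolves down a perfect fifth: E → A. In D major, A is scale degree 5, i.e. V.

V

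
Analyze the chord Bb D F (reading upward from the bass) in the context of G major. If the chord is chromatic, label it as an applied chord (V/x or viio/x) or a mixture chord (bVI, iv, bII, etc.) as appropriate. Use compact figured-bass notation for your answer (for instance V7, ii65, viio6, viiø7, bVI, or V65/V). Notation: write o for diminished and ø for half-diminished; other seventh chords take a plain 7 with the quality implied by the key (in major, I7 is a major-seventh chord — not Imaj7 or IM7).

Stacked in thirds the chord is Bb-D-F: a major triad on Bb.
Bb is the lowered third degree of G major (diatonic 3 would be B). This is a major triad on the lowered third degree, borrowed from the parallel minor.

bIII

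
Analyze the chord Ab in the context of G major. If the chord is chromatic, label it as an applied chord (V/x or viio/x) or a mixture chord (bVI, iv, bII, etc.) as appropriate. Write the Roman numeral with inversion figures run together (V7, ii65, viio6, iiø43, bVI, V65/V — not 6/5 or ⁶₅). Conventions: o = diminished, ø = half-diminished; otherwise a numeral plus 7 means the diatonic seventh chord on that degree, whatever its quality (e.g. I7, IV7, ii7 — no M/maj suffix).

bII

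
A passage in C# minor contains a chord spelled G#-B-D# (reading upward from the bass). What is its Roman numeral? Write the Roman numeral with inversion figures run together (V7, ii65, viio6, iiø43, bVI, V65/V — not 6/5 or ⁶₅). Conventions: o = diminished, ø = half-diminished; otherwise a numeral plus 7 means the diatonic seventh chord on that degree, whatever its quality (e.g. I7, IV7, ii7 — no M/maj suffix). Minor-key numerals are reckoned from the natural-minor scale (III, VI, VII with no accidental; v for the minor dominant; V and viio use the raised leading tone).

The pitches G#-B-D# form a minor triad rooted on G#.
In C# minor, G# is the dominant; the diatonic minor triad there is v.

v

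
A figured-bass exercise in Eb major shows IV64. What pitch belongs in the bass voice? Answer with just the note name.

Eb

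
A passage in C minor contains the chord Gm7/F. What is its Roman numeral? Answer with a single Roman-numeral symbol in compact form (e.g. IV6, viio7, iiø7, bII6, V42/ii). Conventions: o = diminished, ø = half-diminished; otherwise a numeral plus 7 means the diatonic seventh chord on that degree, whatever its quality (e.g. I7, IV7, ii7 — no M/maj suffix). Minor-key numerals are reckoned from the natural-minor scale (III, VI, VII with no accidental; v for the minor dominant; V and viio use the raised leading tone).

v42

Stacked in thirds the chord is G-Bb-D-F: a minor seventh chord on G.
In C minor, G is the dominant; the diatonic minor seventh chord there is v7.
With F in the bass the chord is in third inversion, so the figured bass is 42.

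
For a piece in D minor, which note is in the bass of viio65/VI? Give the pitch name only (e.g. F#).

C

The applied chord viio65/VI is rooted on A: A-C-Eb-Gb.
The figure 65 means first inversion — the third is in the bass.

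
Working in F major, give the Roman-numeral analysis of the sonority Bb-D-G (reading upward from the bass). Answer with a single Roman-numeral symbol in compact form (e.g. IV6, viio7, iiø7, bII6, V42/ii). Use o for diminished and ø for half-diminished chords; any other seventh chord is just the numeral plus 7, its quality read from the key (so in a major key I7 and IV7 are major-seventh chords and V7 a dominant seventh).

ii6

Stacked in thirds the chord is G-Bb-D: a minor triad on G.
G is scale degree 2 in F major, and a minor triad on that degree is written ii.
With Bb in the bass the chord is in first inversion, so the figured bass is 6.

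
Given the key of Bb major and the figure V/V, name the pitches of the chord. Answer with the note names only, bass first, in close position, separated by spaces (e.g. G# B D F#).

C E G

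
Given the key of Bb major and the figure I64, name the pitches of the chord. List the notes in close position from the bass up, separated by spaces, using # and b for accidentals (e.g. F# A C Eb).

The numeral's case and figure indicate a major triad. In Bb major its root, the first degree, is Bb.
That chord is spelled Bb-D-F.
The figured bass 64 indicates second inversion, placing the fifth (F) in the bass: F-Bb-D.

F Bb D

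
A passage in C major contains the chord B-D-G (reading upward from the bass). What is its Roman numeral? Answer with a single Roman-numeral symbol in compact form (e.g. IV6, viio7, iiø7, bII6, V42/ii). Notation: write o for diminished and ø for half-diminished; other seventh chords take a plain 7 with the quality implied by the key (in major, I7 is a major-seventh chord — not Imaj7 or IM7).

The pitches G-B-D form a major triad rooted on G.
G is scale degree 5 in C major, and a major triad on that degree is written V.
With B in the bass the chord is in first inversion, so the figured bass is 6.

V6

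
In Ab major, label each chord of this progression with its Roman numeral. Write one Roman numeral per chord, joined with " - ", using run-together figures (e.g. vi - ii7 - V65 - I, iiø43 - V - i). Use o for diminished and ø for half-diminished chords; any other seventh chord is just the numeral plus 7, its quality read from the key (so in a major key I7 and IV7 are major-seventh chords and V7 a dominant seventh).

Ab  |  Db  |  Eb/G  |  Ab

I - IV - V6 - I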